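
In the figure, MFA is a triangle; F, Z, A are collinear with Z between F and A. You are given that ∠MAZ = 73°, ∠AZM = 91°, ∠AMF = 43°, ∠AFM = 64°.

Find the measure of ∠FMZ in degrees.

∠FMZ = 27°

1. ∠FZM = 89°  [linear pair at Z on FA]
2. ∠MFZ = 64°  [Z on ray FA]
3. ∠FMZ = 27°  [△MFZ]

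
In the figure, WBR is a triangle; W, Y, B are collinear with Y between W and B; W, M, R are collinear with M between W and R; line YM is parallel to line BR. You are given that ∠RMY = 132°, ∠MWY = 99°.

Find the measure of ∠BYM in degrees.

∠BYM = 147°

1. ∠WMY = 48°  [linear pair at M on WR]
2. ∠MYW = 33°  [△WYM]
3. ∠BYM = 147°  [linear pair at Y on WB]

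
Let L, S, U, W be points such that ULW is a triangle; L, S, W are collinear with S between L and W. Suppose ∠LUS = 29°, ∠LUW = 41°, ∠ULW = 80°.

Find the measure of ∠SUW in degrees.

1. ∠LWU = 59°  [△ULW]
2. ∠SLU = 80°  [S on ray LW]
3. ∠SWU = 59°  [S on ray WL]
4. ∠LSU = 71°  [△ULS]
5. ∠USW = 109°  [linear pair at S on LW]
6. ∠SUW = 12°  [△USW]

∠SUW = 12°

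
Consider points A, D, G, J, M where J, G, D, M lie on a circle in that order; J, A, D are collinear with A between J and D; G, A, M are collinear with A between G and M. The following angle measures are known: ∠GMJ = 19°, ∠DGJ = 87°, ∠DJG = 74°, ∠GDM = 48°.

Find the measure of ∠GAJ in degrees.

1. ∠GDJ = 19°  [same arc JG]
2. ∠DMG = 74°  [same arc GD]
3. ∠DGM = 58°  [△GDM]
4. ∠DAG = 103°  [△GAD]
5. ∠GAJ = 77°  [linear pair at A on JD]

∠GAJ = 77°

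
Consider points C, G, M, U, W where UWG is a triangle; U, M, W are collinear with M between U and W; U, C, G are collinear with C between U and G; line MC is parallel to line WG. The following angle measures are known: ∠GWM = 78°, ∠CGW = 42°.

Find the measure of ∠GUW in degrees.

∠GUW = 60°

1. ∠GWU = 78°  [M on ray WU]
2. ∠UGW = 42°  [C on ray GU]
3. ∠GUW = 60°  [△UWG]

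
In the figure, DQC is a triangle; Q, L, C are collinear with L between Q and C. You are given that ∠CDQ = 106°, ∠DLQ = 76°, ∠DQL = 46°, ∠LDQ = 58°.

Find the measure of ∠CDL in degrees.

1. ∠CLD = 104°  [linear pair at L on QC]
2. ∠CQD = 46°  [L on ray QC]
3. ∠DCQ = 28°  [△DQC]
4. ∠DCL = 28°  [L on ray CQ]
5. ∠CDL = 48°  [△DLC]

∠CDL = 48°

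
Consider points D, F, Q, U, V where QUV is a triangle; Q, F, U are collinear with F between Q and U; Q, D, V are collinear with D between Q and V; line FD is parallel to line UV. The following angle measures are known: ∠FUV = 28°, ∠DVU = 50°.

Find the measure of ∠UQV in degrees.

∠UQV = 102°

1. ∠QUV = 28°  [F on ray UQ]
2. ∠QVU = 50°  [D on ray VQ]
3. ∠UQV = 102°  [△QUV]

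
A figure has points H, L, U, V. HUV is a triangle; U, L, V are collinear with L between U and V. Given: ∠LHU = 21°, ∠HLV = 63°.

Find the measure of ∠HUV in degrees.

∠HUV = 42°

1. ∠HLU = 117°  [linear pair at L on UV]
2. ∠HUL = 42°  [△HUL]
3. ∠HUV = 42°  [L on ray UV]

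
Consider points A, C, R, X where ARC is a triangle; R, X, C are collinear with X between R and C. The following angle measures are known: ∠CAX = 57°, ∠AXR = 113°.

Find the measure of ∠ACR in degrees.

1. ∠AXC = 67°  [linear pair at X on RC]
2. ∠ACX = 56°  [△AXC]
3. ∠ACR = 56°  [X on ray CR]

∠ACR = 56°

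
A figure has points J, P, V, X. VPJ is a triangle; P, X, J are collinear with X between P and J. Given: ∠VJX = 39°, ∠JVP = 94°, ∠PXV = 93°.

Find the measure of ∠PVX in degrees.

∠PVX = 40°

1. ∠PJV = 39°  [X on ray JP]
2. ∠JPV = 47°  [△VPJ]
3. ∠VPX = 47°  [X on ray PJ]
4. ∠PVX = 40°  [△VPX]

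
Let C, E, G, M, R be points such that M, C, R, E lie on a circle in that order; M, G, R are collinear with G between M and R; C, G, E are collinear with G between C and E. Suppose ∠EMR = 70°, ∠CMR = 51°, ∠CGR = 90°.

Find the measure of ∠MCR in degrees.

∠MCR = 109°

1. ∠ECR = 70°  [same arc RE]
2. ∠CRM = 20°  [△CGR]
3. ∠MCR = 109°  [△MCR]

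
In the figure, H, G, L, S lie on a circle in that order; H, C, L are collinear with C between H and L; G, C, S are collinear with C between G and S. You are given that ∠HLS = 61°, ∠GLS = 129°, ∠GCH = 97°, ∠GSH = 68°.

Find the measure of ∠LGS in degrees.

∠LGS = 29°

1. ∠GCL = 83°  [linear pair at C on HL]
2. ∠GLH = 68°  [same arc HG]
3. ∠LGS = 29°  [△GCL]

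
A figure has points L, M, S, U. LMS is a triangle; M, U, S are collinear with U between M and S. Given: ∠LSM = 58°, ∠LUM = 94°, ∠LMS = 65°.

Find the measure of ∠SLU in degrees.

∠SLU = 36°

1. ∠LSU = 58°  [U on ray SM]
2. ∠LUS = 86°  [linear pair at U on MS]
3. ∠SLU = 36°  [△LUS]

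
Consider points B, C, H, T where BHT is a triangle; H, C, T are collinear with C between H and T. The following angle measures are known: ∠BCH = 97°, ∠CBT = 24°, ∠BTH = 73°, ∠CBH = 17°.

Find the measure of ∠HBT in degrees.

1. ∠BHC = 66°  [△BHC]
2. ∠BHT = 66°  [C on ray HT]
3. ∠HBT = 41°  [△BHT]

∠HBT = 41°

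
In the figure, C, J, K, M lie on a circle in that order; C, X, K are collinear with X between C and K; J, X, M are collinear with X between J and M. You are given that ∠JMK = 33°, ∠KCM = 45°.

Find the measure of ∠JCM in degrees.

1. ∠KJM = 45°  [same arc KM]
2. ∠JKM = 102°  [△JKM]
3. ∠JCM = 78°  [cyclic CJKM, opposite ∠C+∠K]

∠JCM = 78°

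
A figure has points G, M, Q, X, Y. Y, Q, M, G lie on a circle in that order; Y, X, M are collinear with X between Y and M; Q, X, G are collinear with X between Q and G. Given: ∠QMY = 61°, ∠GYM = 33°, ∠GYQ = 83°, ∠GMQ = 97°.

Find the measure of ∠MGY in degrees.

∠MGY = 111°

1. ∠QGY = 61°  [same arc YQ]
2. ∠GQY = 36°  [△YQG]
3. ∠GMY = 36°  [same arc YG]
4. ∠MGY = 111°  [△YMG]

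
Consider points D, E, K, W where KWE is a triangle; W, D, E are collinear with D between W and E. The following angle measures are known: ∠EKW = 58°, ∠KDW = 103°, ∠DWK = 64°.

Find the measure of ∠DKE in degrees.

1. ∠EDK = 77°  [linear pair at D on WE]
2. ∠EWK = 64°  [D on ray WE]
3. ∠KEW = 58°  [△KWE]
4. ∠DEK = 58°  [D on ray EW]
5. ∠DKE = 45°  [△KDE]

∠DKE = 45°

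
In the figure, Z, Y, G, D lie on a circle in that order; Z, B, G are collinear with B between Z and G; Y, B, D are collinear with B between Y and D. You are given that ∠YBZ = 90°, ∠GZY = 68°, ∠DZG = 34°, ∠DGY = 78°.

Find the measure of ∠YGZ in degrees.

1. ∠GBY = 90°  [linear pair at B on ZG]
2. ∠DYG = 34°  [same arc GD]
3. ∠YGZ = 56°  [△YBG]

∠YGZ = 56°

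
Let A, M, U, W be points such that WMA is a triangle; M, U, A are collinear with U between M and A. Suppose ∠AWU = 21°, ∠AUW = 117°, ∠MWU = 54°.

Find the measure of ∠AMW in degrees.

1. ∠MUW = 63°  [linear pair at U on MA]
2. ∠UMW = 63°  [△WMU]
3. ∠AMW = 63°  [U on ray MA]

∠AMW = 63°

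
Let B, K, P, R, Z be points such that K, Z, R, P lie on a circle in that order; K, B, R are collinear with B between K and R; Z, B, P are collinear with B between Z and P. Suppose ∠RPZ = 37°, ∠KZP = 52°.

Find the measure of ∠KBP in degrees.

∠KBP = 89°

1. ∠KRP = 52°  [same arc KP]
2. ∠PBR = 91°  [△RBP]
3. ∠KBP = 89°  [linear pair at B on KR]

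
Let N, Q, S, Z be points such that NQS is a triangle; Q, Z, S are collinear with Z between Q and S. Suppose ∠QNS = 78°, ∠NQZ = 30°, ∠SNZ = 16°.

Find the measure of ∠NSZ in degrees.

1. ∠NQS = 30°  [Z on ray QS]
2. ∠NSQ = 72°  [△NQS]
3. ∠NSZ = 72°  [Z on ray SQ]

∠NSZ = 72°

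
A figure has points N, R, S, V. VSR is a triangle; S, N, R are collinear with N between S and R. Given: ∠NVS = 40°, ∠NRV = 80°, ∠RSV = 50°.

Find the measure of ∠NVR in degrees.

∠NVR = 10°

1. ∠NSV = 50°  [N on ray SR]
2. ∠SNV = 90°  [△VSN]
3. ∠RNV = 90°  [linear pair at N on SR]
4. ∠NVR = 10°  [△VNR]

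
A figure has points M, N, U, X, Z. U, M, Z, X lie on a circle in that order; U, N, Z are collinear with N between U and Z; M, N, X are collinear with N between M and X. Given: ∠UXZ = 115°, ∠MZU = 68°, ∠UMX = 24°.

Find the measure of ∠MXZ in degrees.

∠MXZ = 47°

1. ∠UMZ = 65°  [cyclic UMZX, opposite ∠M+∠X]
2. ∠MUZ = 47°  [△UMZ]
3. ∠MXZ = 47°  [same arc MZ]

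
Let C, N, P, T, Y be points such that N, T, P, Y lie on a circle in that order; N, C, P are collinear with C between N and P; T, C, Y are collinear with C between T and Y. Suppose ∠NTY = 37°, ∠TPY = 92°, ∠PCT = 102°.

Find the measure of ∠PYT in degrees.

1. ∠NPY = 37°  [same arc NY]
2. ∠NCY = 102°  [vertical angles at C]
3. ∠PCY = 78°  [linear pair at C on NP]
4. ∠PYT = 65°  [△PCY]

∠PYT = 65°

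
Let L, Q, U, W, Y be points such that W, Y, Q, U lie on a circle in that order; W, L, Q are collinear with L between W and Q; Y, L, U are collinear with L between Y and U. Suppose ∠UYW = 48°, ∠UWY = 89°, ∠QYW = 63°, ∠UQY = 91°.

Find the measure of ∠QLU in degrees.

1. ∠UQW = 48°  [same arc WU]
2. ∠WUY = 43°  [△WYU]
3. ∠QUW = 117°  [cyclic WYQU, opposite ∠Y+∠U]
4. ∠QWU = 15°  [△WQU]
5. ∠ULW = 122°  [△WLU]
6. ∠QLU = 58°  [linear pair at L on WQ]

∠QLU = 58°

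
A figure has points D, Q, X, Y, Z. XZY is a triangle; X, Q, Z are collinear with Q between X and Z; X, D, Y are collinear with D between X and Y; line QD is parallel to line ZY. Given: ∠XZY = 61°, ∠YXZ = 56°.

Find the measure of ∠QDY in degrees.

∠QDY = 117°

1. ∠XYZ = 63°  [△XZY]
2. ∠QDX = 63°  [QD∥ZY, corresponding at D]
3. ∠QDY = 117°  [linear pair at D on XY]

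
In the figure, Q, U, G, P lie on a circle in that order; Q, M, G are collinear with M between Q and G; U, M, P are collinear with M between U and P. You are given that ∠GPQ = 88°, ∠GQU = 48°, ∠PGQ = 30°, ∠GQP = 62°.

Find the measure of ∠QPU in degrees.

∠QPU = 40°

1. ∠GUQ = 92°  [cyclic QUGP, opposite ∠U+∠P]
2. ∠QGU = 40°  [△QUG]
3. ∠QPU = 40°  [same arc QU]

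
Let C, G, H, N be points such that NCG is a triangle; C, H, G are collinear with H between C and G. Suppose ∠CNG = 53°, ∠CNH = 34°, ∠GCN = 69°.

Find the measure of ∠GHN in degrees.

1. ∠HCN = 69°  [H on ray CG]
2. ∠CHN = 77°  [△NCH]
3. ∠GHN = 103°  [linear pair at H on CG]

∠GHN = 103°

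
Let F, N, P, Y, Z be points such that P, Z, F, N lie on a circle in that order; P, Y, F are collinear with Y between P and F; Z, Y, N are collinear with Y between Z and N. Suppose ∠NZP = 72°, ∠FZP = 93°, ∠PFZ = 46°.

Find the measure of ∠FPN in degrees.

1. ∠NFP = 72°  [same arc PN]
2. ∠FNP = 87°  [cyclic PZFN, opposite ∠Z+∠N]
3. ∠FPN = 21°  [△PFN]

∠FPN = 21°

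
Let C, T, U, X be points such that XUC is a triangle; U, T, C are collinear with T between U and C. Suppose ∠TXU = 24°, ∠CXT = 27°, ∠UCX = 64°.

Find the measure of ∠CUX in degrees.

1. ∠TCX = 64°  [T on ray CU]
2. ∠CTX = 89°  [△XTC]
3. ∠UTX = 91°  [linear pair at T on UC]
4. ∠TUX = 65°  [△XUT]
5. ∠CUX = 65°  [T on ray UC]

∠CUX = 65°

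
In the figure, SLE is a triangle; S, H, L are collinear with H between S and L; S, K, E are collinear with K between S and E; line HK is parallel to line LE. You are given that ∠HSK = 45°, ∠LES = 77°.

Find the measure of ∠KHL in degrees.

1. ∠ESL = 45°  [H on SL, K on SE]
2. ∠ELS = 58°  [△SLE]
3. ∠KHS = 58°  [HK∥LE, corresponding at H]
4. ∠KHL = 122°  [linear pair at H on SL]

∠KHL = 122°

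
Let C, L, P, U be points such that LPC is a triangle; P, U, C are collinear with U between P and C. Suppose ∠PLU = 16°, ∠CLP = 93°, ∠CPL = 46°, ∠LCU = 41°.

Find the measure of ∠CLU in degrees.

1. ∠LPU = 46°  [U on ray PC]
2. ∠LUP = 118°  [△LPU]
3. ∠CUL = 62°  [linear pair at U on PC]
4. ∠CLU = 77°  [△LUC]

∠CLU = 77°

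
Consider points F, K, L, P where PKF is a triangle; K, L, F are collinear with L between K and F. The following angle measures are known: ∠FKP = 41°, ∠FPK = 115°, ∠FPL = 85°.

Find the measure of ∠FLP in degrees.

1. ∠KFP = 24°  [△PKF]
2. ∠LFP = 24°  [L on ray FK]
3. ∠FLP = 71°  [△PLF]

∠FLP = 71°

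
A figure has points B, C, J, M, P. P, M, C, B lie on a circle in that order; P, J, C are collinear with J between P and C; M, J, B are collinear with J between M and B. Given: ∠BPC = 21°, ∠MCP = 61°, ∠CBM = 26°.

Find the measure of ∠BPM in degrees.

1. ∠BMC = 21°  [same arc CB]
2. ∠BCM = 133°  [△MCB]
3. ∠BPM = 47°  [cyclic PMCB, opposite ∠P+∠C]

∠BPM = 47°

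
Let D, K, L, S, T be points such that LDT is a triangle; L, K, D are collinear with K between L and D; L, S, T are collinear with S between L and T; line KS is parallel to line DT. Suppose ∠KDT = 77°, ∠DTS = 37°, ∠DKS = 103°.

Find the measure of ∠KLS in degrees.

∠KLS = 66°

1. ∠DTL = 37°  [S on ray TL]
2. ∠LKS = 77°  [linear pair at K on LD]
3. ∠KSL = 37°  [KS∥DT, corresponding at S]
4. ∠KLS = 66°  [△LKS]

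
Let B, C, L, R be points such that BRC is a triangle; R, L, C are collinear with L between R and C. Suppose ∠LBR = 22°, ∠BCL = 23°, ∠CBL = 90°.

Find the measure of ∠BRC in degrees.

∠BRC = 45°

1. ∠BLC = 67°  [△BLC]
2. ∠BLR = 113°  [linear pair at L on RC]
3. ∠BRL = 45°  [△BRL]
4. ∠BRC = 45°  [L on ray RC]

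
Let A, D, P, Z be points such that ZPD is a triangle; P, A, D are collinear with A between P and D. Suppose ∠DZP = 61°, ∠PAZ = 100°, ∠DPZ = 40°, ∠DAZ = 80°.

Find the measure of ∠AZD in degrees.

1. ∠PDZ = 79°  [△ZPD]
2. ∠ADZ = 79°  [A on ray DP]
3. ∠AZD = 21°  [△ZAD]

∠AZD = 21°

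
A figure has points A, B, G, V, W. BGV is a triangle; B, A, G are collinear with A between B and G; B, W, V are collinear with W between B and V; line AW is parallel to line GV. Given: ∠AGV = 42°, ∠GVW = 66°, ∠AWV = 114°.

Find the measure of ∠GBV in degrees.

∠GBV = 72°

1. ∠BGV = 42°  [A on ray GB]
2. ∠BVG = 66°  [W on ray VB]
3. ∠GBV = 72°  [△BGV]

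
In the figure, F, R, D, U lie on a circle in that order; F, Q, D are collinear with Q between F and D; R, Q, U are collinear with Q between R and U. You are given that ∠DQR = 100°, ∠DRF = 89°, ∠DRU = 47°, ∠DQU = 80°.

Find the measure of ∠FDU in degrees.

∠FDU = 42°

1. ∠DUF = 91°  [cyclic FRDU, opposite ∠R+∠U]
2. ∠DFU = 47°  [same arc DU]
3. ∠FDU = 42°  [△FDU]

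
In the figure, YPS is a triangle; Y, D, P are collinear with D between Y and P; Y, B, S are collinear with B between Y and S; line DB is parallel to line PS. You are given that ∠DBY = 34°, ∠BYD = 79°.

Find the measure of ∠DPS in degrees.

1. ∠BDY = 67°  [△YDB]
2. ∠BDP = 113°  [linear pair at D on YP]
3. ∠DPS = 67°  [DB∥PS, co-interior at P–D]

∠DPS = 67°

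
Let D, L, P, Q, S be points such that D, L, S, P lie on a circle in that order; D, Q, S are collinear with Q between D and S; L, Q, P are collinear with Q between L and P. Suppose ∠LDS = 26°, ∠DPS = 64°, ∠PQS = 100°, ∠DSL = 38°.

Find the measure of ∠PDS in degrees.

1. ∠DQP = 80°  [linear pair at Q on DS]
2. ∠DPL = 38°  [same arc DL]
3. ∠PDS = 62°  [△DQP]

∠PDS = 62°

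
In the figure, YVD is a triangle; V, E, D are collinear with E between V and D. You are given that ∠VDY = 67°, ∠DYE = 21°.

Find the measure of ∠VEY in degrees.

1. ∠EDY = 67°  [E on ray DV]
2. ∠DEY = 92°  [△YED]
3. ∠VEY = 88°  [linear pair at E on VD]

∠VEY = 88°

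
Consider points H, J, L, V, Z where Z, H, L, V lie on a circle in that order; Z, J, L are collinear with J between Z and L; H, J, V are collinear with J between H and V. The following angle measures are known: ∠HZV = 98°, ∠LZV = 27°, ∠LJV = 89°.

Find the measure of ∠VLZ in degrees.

1. ∠HLV = 82°  [cyclic ZHLV, opposite ∠Z+∠L]
2. ∠LHV = 27°  [same arc LV]
3. ∠HVL = 71°  [△HLV]
4. ∠VLZ = 20°  [△LJV]

∠VLZ = 20°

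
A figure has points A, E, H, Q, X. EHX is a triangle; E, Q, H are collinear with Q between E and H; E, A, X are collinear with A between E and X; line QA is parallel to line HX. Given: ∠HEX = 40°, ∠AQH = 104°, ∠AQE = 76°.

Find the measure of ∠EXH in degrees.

∠EXH = 64°

1. ∠AEQ = 40°  [Q on EH, A on EX]
2. ∠EAQ = 64°  [△EQA]
3. ∠EXH = 64°  [QA∥HX, corresponding at A]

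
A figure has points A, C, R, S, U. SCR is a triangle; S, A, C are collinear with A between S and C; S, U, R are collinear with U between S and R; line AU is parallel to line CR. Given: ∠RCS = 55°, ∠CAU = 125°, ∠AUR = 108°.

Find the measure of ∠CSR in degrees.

1. ∠SAU = 55°  [AU∥CR, corresponding at A]
2. ∠AUS = 72°  [linear pair at U on SR]
3. ∠ASU = 53°  [△SAU]
4. ∠CSR = 53°  [A on SC, U on SR]

∠CSR = 53°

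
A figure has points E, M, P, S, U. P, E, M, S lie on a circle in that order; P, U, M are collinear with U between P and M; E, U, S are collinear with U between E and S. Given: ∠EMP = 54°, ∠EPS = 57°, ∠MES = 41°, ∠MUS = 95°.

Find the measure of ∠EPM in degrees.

∠EPM = 16°

1. ∠ESP = 54°  [same arc PE]
2. ∠PES = 69°  [△PES]
3. ∠EUP = 95°  [vertical angles at U]
4. ∠EPM = 16°  [△PUE]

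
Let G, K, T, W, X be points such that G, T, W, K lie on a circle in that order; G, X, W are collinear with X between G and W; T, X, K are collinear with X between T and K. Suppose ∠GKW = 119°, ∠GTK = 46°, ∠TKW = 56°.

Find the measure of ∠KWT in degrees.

1. ∠GWK = 46°  [same arc GK]
2. ∠KGW = 15°  [△GWK]
3. ∠KTW = 15°  [same arc WK]
4. ∠KWT = 109°  [△TWK]

∠KWT = 109°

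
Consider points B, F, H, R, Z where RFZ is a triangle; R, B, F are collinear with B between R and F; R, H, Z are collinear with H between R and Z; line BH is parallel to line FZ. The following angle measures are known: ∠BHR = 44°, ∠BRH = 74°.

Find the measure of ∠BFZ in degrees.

∠BFZ = 62°

1. ∠HBR = 62°  [△RBH]
2. ∠FBH = 118°  [linear pair at B on RF]
3. ∠BFZ = 62°  [BH∥FZ, co-interior at F–B]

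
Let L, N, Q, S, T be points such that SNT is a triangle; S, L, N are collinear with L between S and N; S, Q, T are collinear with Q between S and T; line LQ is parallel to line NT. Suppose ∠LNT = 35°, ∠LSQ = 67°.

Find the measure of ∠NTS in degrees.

1. ∠SNT = 35°  [L on ray NS]
2. ∠NST = 67°  [L on SN, Q on ST]
3. ∠NTS = 78°  [△SNT]

∠NTS = 78°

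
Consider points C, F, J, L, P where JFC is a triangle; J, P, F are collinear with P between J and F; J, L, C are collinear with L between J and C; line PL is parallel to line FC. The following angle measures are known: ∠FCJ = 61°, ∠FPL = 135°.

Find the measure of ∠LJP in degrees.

1. ∠JLP = 61°  [PL∥FC, corresponding at L]
2. ∠JPL = 45°  [linear pair at P on JF]
3. ∠LJP = 74°  [△JPL]

∠LJP = 74°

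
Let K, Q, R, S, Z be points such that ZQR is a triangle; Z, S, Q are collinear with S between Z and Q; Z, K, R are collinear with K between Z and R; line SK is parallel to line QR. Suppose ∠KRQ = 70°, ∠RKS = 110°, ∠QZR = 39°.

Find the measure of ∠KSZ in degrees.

1. ∠SKZ = 70°  [linear pair at K on ZR]
2. ∠KZS = 39°  [S on ZQ, K on ZR]
3. ∠KSZ = 71°  [△ZSK]

∠KSZ = 71°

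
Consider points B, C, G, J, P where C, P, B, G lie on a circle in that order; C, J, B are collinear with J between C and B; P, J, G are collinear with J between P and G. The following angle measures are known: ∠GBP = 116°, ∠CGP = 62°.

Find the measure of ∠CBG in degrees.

1. ∠GCP = 64°  [cyclic CPBG, opposite ∠C+∠B]
2. ∠CPG = 54°  [△CPG]
3. ∠CBG = 54°  [same arc CG]

∠CBG = 54°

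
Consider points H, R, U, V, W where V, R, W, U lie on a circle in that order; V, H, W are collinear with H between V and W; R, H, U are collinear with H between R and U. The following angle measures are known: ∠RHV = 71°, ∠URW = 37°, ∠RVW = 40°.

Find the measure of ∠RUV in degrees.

∠RUV = 34°

1. ∠UHW = 71°  [vertical angles at H]
2. ∠UVW = 37°  [same arc WU]
3. ∠UHV = 109°  [linear pair at H on VW]
4. ∠RUV = 34°  [△VHU]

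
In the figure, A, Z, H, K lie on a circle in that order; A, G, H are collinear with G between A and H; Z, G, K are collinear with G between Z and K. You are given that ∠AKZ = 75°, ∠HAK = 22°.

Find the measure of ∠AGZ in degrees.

1. ∠AHZ = 75°  [same arc AZ]
2. ∠HZK = 22°  [same arc HK]
3. ∠HGZ = 83°  [△ZGH]
4. ∠AGZ = 97°  [linear pair at G on AH]

∠AGZ = 97°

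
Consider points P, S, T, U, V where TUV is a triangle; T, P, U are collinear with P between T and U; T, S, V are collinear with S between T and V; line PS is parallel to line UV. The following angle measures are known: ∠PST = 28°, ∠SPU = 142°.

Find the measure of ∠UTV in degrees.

∠UTV = 114°

1. ∠SPT = 38°  [linear pair at P on TU]
2. ∠PTS = 114°  [△TPS]
3. ∠UTV = 114°  [P on TU, S on TV]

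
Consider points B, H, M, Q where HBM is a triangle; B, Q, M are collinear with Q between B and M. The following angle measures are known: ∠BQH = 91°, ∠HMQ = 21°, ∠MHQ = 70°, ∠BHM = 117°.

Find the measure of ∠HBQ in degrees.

1. ∠BMH = 21°  [Q on ray MB]
2. ∠HBM = 42°  [△HBM]
3. ∠HBQ = 42°  [Q on ray BM]

∠HBQ = 42°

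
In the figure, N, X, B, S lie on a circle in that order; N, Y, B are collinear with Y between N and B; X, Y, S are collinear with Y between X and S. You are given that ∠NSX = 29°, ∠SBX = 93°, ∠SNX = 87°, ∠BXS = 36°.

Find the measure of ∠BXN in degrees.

1. ∠NBX = 29°  [same arc NX]
2. ∠BSX = 51°  [△XBS]
3. ∠BNX = 51°  [same arc XB]
4. ∠BXN = 100°  [△NXB]

∠BXN = 100°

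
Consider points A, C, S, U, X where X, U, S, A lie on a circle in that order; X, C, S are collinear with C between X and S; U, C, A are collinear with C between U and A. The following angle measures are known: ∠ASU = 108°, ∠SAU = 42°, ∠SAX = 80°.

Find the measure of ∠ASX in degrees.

∠ASX = 70°

1. ∠AUS = 30°  [△USA]
2. ∠AXS = 30°  [same arc SA]
3. ∠ASX = 70°  [△XSA]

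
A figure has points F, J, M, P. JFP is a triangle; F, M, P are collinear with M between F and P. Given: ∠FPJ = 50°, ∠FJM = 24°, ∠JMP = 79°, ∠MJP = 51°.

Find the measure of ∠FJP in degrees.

1. ∠FMJ = 101°  [linear pair at M on FP]
2. ∠JFM = 55°  [△JFM]
3. ∠JFP = 55°  [M on ray FP]
4. ∠FJP = 75°  [△JFP]

∠FJP = 75°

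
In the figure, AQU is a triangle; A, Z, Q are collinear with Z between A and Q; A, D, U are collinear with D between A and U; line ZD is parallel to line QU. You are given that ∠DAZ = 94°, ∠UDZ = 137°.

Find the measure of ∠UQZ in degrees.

∠UQZ = 43°

1. ∠ADZ = 43°  [linear pair at D on AU]
2. ∠AZD = 43°  [△AZD]
3. ∠DZQ = 137°  [linear pair at Z on AQ]
4. ∠UQZ = 43°  [ZD∥QU, co-interior at Q–Z]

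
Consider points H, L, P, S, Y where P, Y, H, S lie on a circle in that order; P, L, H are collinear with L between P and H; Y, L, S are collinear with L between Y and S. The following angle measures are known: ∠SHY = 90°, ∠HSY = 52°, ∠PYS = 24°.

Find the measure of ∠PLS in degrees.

1. ∠SPY = 90°  [cyclic PYHS, opposite ∠P+∠H]
2. ∠HYS = 38°  [△YHS]
3. ∠PSY = 66°  [△PYS]
4. ∠HPS = 38°  [same arc HS]
5. ∠PLS = 76°  [△PLS]

∠PLS = 76°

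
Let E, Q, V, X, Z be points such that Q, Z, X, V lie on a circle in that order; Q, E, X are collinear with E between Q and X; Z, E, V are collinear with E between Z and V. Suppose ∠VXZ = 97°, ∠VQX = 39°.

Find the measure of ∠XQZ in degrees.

1. ∠VZX = 39°  [same arc XV]
2. ∠XVZ = 44°  [△ZXV]
3. ∠XQZ = 44°  [same arc ZX]

∠XQZ = 44°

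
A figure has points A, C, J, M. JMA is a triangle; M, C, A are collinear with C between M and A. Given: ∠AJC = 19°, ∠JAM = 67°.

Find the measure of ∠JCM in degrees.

1. ∠CAJ = 67°  [C on ray AM]
2. ∠ACJ = 94°  [△JCA]
3. ∠JCM = 86°  [linear pair at C on MA]

∠JCM = 86°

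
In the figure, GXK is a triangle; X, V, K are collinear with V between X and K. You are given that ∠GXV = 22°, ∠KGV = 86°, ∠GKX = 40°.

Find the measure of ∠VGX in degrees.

1. ∠GKV = 40°  [V on ray KX]
2. ∠GVK = 54°  [△GVK]
3. ∠GVX = 126°  [linear pair at V on XK]
4. ∠VGX = 32°  [△GXV]

∠VGX = 32°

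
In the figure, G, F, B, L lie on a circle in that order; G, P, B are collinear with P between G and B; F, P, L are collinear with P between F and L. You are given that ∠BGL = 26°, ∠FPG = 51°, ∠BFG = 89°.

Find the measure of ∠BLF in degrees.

∠BLF = 66°

1. ∠BPL = 51°  [vertical angles at P]
2. ∠BLG = 91°  [cyclic GFBL, opposite ∠F+∠L]
3. ∠GBL = 63°  [△GBL]
4. ∠BLF = 66°  [△BPL]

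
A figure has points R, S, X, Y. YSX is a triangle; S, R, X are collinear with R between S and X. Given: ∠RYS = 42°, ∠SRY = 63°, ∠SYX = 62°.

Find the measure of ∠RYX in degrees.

1. ∠RSY = 75°  [△YSR]
2. ∠XRY = 117°  [linear pair at R on SX]
3. ∠XSY = 75°  [R on ray SX]
4. ∠SXY = 43°  [△YSX]
5. ∠RXY = 43°  [R on ray XS]
6. ∠RYX = 20°  [△YRX]

∠RYX = 20°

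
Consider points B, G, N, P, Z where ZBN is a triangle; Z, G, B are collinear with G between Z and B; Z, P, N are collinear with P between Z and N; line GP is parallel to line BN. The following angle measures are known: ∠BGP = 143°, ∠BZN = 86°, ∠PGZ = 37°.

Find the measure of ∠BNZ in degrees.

∠BNZ = 57°

1. ∠GZP = 86°  [G on ZB, P on ZN]
2. ∠GPZ = 57°  [△ZGP]
3. ∠BNZ = 57°  [GP∥BN, corresponding at P]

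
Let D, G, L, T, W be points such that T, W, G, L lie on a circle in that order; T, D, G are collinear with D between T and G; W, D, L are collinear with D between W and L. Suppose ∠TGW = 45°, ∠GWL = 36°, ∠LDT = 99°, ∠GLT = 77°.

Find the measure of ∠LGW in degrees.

1. ∠GTL = 36°  [same arc GL]
2. ∠GDL = 81°  [linear pair at D on TG]
3. ∠LGT = 67°  [△TGL]
4. ∠GLW = 32°  [△GDL]
5. ∠LGW = 112°  [△WGL]

∠LGW = 112°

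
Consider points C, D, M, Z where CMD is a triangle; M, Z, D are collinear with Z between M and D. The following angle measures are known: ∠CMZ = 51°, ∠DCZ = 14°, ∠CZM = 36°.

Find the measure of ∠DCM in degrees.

1. ∠CMD = 51°  [Z on ray MD]
2. ∠CZD = 144°  [linear pair at Z on MD]
3. ∠CDZ = 22°  [△CZD]
4. ∠CDM = 22°  [Z on ray DM]
5. ∠DCM = 107°  [△CMD]

∠DCM = 107°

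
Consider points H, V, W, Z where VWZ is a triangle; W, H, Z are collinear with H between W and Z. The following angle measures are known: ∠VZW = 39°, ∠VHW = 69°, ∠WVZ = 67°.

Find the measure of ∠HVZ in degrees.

∠HVZ = 30°

1. ∠HZV = 39°  [H on ray ZW]
2. ∠VHZ = 111°  [linear pair at H on WZ]
3. ∠HVZ = 30°  [△VHZ]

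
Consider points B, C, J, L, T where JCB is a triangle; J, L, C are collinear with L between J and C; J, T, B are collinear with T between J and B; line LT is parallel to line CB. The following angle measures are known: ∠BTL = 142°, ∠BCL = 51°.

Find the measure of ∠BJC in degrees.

∠BJC = 91°

1. ∠JTL = 38°  [linear pair at T on JB]
2. ∠BCJ = 51°  [L on ray CJ]
3. ∠CBJ = 38°  [LT∥CB, corresponding at T]
4. ∠BJC = 91°  [△JCB]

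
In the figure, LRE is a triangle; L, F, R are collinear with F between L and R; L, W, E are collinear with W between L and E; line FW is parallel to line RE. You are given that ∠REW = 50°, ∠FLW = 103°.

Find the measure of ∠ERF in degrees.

∠ERF = 27°

1. ∠LER = 50°  [W on ray EL]
2. ∠ELR = 103°  [F on LR, W on LE]
3. ∠ERL = 27°  [△LRE]
4. ∠ERF = 27°  [F on ray RL]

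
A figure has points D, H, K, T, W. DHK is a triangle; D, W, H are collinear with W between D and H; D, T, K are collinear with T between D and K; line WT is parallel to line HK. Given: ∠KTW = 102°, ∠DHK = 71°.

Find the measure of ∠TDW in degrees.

1. ∠DTW = 78°  [linear pair at T on DK]
2. ∠DWT = 71°  [WT∥HK, corresponding at W]
3. ∠TDW = 31°  [△DWT]

∠TDW = 31°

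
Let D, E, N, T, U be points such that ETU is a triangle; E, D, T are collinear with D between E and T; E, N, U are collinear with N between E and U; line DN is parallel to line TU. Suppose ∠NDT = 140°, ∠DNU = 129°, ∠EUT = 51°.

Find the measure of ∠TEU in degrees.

∠TEU = 89°

1. ∠EDN = 40°  [linear pair at D on ET]
2. ∠DNE = 51°  [linear pair at N on EU]
3. ∠DEN = 89°  [△EDN]
4. ∠TEU = 89°  [D on ET, N on EU]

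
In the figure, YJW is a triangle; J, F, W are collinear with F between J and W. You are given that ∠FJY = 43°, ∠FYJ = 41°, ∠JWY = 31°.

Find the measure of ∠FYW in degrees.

∠FYW = 65°

1. ∠JFY = 96°  [△YJF]
2. ∠FWY = 31°  [F on ray WJ]
3. ∠WFY = 84°  [linear pair at F on JW]
4. ∠FYW = 65°  [△YFW]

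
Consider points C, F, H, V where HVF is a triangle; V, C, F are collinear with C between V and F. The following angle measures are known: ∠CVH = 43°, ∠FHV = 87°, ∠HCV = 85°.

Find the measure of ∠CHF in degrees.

∠CHF = 35°

1. ∠FVH = 43°  [C on ray VF]
2. ∠HFV = 50°  [△HVF]
3. ∠FCH = 95°  [linear pair at C on VF]
4. ∠CFH = 50°  [C on ray FV]
5. ∠CHF = 35°  [△HCF]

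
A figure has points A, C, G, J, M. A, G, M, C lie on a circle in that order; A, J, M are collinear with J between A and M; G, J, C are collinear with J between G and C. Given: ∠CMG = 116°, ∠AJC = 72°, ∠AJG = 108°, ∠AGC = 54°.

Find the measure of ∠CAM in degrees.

1. ∠CAG = 64°  [cyclic AGMC, opposite ∠A+∠M]
2. ∠ACG = 62°  [△AGC]
3. ∠CAM = 46°  [△AJC]

∠CAM = 46°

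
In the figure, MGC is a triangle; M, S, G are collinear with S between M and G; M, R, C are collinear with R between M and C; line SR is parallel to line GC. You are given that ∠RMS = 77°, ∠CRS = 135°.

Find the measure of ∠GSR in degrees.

1. ∠MRS = 45°  [linear pair at R on MC]
2. ∠MSR = 58°  [△MSR]
3. ∠GSR = 122°  [linear pair at S on MG]

∠GSR = 122°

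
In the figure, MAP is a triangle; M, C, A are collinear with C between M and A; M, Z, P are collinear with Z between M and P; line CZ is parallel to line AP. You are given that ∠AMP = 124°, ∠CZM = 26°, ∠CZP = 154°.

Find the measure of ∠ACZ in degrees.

1. ∠CMZ = 124°  [C on MA, Z on MP]
2. ∠MCZ = 30°  [△MCZ]
3. ∠ACZ = 150°  [linear pair at C on MA]

∠ACZ = 150°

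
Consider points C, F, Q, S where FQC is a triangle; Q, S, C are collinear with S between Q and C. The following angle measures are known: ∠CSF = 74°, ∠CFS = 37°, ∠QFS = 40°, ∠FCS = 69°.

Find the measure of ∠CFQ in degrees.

∠CFQ = 77°

1. ∠FSQ = 106°  [linear pair at S on QC]
2. ∠FQS = 34°  [△FQS]
3. ∠FCQ = 69°  [S on ray CQ]
4. ∠CQF = 34°  [S on ray QC]
5. ∠CFQ = 77°  [△FQC]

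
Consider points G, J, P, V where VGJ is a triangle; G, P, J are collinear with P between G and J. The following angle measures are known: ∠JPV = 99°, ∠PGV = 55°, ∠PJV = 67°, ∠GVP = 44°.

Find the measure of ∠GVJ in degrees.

∠GVJ = 58°

1. ∠JGV = 55°  [P on ray GJ]
2. ∠GJV = 67°  [P on ray JG]
3. ∠GVJ = 58°  [△VGJ]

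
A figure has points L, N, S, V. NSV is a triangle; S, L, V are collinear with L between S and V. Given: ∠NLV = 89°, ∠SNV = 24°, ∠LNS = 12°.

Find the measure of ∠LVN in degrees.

∠LVN = 79°

1. ∠NLS = 91°  [linear pair at L on SV]
2. ∠LSN = 77°  [△NSL]
3. ∠NSV = 77°  [L on ray SV]
4. ∠NVS = 79°  [△NSV]
5. ∠LVN = 79°  [L on ray VS]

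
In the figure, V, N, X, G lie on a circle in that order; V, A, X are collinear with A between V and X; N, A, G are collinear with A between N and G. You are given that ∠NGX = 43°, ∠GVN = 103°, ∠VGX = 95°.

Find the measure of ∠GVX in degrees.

1. ∠GXN = 77°  [cyclic VNXG, opposite ∠V+∠X]
2. ∠GNX = 60°  [△NXG]
3. ∠GVX = 60°  [same arc XG]

∠GVX = 60°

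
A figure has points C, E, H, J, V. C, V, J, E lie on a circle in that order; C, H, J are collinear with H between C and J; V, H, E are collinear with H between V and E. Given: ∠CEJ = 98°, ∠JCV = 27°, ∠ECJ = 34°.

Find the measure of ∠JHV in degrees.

∠JHV = 75°

1. ∠CVJ = 82°  [cyclic CVJE, opposite ∠V+∠E]
2. ∠CJV = 71°  [△CVJ]
3. ∠EVJ = 34°  [same arc JE]
4. ∠JHV = 75°  [△VHJ]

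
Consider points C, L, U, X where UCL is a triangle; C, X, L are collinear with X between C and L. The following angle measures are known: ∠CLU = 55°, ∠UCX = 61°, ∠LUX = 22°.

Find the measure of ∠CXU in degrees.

1. ∠ULX = 55°  [X on ray LC]
2. ∠LXU = 103°  [△UXL]
3. ∠CXU = 77°  [linear pair at X on CL]

∠CXU = 77°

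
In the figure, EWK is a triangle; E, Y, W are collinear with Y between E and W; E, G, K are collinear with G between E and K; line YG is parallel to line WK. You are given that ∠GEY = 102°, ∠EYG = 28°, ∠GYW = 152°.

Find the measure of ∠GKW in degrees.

∠GKW = 50°

1. ∠EGY = 50°  [△EYG]
2. ∠KGY = 130°  [linear pair at G on EK]
3. ∠GKW = 50°  [YG∥WK, co-interior at K–G]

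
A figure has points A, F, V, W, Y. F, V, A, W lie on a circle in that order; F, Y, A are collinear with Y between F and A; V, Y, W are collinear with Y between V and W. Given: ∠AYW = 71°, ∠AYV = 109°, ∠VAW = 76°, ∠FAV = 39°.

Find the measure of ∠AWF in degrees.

∠AWF = 111°

1. ∠FYW = 109°  [linear pair at Y on FA]
2. ∠AVW = 32°  [△VYA]
3. ∠AWV = 72°  [△VAW]
4. ∠FWV = 39°  [same arc FV]
5. ∠AFW = 32°  [△FYW]
6. ∠FAW = 37°  [△AYW]
7. ∠AWF = 111°  [△FAW]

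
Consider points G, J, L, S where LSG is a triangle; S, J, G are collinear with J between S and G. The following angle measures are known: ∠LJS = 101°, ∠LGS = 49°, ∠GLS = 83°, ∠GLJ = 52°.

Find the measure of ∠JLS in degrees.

∠JLS = 31°

1. ∠GSL = 48°  [△LSG]
2. ∠JSL = 48°  [J on ray SG]
3. ∠JLS = 31°  [△LSJ]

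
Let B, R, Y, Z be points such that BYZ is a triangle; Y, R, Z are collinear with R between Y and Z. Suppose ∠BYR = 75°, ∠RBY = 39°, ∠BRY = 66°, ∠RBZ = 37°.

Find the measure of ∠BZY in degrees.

∠BZY = 29°

1. ∠BRZ = 114°  [linear pair at R on YZ]
2. ∠BZR = 29°  [△BRZ]
3. ∠BZY = 29°  [R on ray ZY]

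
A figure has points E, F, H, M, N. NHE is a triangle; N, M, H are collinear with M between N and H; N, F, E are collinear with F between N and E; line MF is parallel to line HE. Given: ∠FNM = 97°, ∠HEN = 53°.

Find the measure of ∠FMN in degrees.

1. ∠ENH = 97°  [M on NH, F on NE]
2. ∠EHN = 30°  [△NHE]
3. ∠FMN = 30°  [MF∥HE, corresponding at M]

∠FMN = 30°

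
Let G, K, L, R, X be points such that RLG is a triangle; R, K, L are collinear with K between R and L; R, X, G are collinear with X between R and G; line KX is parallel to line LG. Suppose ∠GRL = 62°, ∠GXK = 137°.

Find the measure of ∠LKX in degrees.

1. ∠KRX = 62°  [K on RL, X on RG]
2. ∠KXR = 43°  [linear pair at X on RG]
3. ∠RKX = 75°  [△RKX]
4. ∠LKX = 105°  [linear pair at K on RL]

∠LKX = 105°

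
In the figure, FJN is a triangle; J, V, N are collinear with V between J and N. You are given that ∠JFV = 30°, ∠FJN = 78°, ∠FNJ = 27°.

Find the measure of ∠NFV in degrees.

1. ∠FJV = 78°  [V on ray JN]
2. ∠FNV = 27°  [V on ray NJ]
3. ∠FVJ = 72°  [△FJV]
4. ∠FVN = 108°  [linear pair at V on JN]
5. ∠NFV = 45°  [△FVN]

∠NFV = 45°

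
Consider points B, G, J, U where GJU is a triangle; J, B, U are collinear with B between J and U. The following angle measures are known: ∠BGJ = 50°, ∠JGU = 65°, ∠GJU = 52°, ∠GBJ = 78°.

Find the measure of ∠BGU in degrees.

∠BGU = 15°

1. ∠GUJ = 63°  [△GJU]
2. ∠GBU = 102°  [linear pair at B on JU]
3. ∠BUG = 63°  [B on ray UJ]
4. ∠BGU = 15°  [△GBU]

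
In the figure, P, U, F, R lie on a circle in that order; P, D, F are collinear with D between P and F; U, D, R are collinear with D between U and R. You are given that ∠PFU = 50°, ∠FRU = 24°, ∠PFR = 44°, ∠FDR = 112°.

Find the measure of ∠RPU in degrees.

1. ∠PRU = 50°  [same arc PU]
2. ∠PUR = 44°  [same arc PR]
3. ∠RPU = 86°  [△PUR]

∠RPU = 86°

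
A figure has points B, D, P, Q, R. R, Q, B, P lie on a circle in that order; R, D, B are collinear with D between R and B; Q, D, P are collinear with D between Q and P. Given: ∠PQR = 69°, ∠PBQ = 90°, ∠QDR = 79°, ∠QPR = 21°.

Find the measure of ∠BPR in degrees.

∠BPR = 53°

1. ∠BRQ = 32°  [△RDQ]
2. ∠QBR = 21°  [same arc RQ]
3. ∠BQR = 127°  [△RQB]
4. ∠BPR = 53°  [cyclic RQBP, opposite ∠Q+∠P]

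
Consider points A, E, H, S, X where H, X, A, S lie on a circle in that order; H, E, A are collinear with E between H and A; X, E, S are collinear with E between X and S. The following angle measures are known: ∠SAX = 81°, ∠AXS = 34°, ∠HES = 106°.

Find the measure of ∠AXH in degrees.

∠AXH = 75°

1. ∠ASX = 65°  [△XAS]
2. ∠AEX = 106°  [vertical angles at E]
3. ∠AHX = 65°  [same arc XA]
4. ∠HAX = 40°  [△XEA]
5. ∠AXH = 75°  [△HXA]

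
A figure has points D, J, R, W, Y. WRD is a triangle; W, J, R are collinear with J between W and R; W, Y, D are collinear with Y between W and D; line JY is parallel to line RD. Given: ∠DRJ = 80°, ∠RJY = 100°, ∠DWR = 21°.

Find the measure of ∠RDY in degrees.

∠RDY = 79°

1. ∠DRW = 80°  [J on ray RW]
2. ∠RDW = 79°  [△WRD]
3. ∠RDY = 79°  [Y on ray DW]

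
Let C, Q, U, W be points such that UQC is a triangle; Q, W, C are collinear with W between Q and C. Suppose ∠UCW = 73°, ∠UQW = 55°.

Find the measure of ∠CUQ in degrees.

1. ∠QCU = 73°  [W on ray CQ]
2. ∠CQU = 55°  [W on ray QC]
3. ∠CUQ = 52°  [△UQC]

∠CUQ = 52°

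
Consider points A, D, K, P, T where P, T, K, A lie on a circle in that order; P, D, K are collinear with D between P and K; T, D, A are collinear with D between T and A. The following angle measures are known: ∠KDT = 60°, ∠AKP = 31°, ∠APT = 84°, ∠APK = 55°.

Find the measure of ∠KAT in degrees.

1. ∠AKT = 96°  [cyclic PTKA, opposite ∠P+∠K]
2. ∠ATK = 55°  [same arc KA]
3. ∠KAT = 29°  [△TKA]

∠KAT = 29°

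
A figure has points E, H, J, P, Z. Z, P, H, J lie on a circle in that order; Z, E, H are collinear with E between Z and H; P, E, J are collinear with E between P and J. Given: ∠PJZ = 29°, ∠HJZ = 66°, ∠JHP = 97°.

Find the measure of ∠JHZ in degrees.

∠JHZ = 68°

1. ∠JZP = 83°  [cyclic ZPHJ, opposite ∠Z+∠H]
2. ∠JPZ = 68°  [△ZPJ]
3. ∠JHZ = 68°  [same arc ZJ]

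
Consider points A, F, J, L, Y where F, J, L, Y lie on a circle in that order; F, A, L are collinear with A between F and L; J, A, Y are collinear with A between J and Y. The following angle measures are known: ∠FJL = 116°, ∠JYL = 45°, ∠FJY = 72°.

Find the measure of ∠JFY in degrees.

∠JFY = 89°

1. ∠JFL = 45°  [same arc JL]
2. ∠FLJ = 19°  [△FJL]
3. ∠FYJ = 19°  [same arc FJ]
4. ∠JFY = 89°  [△FJY]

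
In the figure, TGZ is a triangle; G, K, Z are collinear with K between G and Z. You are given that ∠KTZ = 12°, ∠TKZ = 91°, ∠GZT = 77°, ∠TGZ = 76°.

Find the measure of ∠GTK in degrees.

1. ∠GKT = 89°  [linear pair at K on GZ]
2. ∠KGT = 76°  [K on ray GZ]
3. ∠GTK = 15°  [△TGK]

∠GTK = 15°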